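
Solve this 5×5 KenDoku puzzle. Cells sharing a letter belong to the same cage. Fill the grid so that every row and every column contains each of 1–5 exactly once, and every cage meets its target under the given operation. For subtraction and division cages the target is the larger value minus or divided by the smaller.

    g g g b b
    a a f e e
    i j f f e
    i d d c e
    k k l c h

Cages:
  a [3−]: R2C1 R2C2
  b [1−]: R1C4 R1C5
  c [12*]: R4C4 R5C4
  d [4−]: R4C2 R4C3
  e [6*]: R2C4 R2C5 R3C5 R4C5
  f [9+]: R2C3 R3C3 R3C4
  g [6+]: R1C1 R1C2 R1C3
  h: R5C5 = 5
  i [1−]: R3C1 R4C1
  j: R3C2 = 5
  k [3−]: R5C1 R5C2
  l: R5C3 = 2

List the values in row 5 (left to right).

1 4 2 3 5

Cage e has product 6; hence R2C4 = 1.
Cage j is a single given cell, which forces R3C2 = 5.
Column 2 now contains 5; hence R4C2 = 1.
Row 4 now contains 1, so R4C3 = 5.
Cage l is given, which forces R5C3 = 2.
H is a freebie, so R5C5 = 5.
Cage a's pair has difference 3, which forces R2C1 = 5.
The two cells of cage a must have difference 3, so R2C2 = 2.
2 is placed in row 2, leaving R2C5 = 3.
Cage e needs product 6; hence R3C5 = 1.
Column 5 now contains 3, leaving R4C5 = 2.
Cage k's pair has difference 3, which forces R5C1 = 1.
Row 5 already has 2, which forces R5C2 = 4.
4 is placed in row 5, leaving R5C4 = 3.
The 3 cells of cage g must have sum 6, which forces R1C1 = 2.
2 is placed in column 2, so R1C2 = 3.
Cage g has sum 6, leaving R1C3 = 1.
Cage b's pair has difference 1; hence R1C4 = 5.
2 is placed in column 5, so R1C5 = 4.
Row 2 now contains 3, so R2C3 = 4.
The 3 cells of cage f must have sum 9, so R3C3 = 3.
The 3 cells of cage f must have sum 9; hence R3C4 = 2.
Column 4 already has 3, leaving R4C4 = 4.
3 is placed in row 3; hence R3C1 = 4.
Row 4 already has 4, so R4C1 = 3.
Completed grid: 2 3 1 5 4 / 5 2 4 1 3 / 4 5 3 2 1 / 3 1 5 4 2 / 1 4 2 3 5.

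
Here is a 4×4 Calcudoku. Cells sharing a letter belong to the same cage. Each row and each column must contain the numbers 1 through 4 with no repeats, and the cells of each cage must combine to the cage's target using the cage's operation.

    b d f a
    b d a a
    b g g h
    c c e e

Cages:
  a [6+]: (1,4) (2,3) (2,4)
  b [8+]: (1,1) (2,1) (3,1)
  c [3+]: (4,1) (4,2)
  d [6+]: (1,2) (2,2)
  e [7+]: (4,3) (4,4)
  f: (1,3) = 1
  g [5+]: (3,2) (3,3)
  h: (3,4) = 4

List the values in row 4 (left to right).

2 1 4 3

Cage f is given; hence (1,3) = 1.
Cage h is a single given cell; hence (3,4) = 4.
Column 4 already has 4, so (4,4) = 3.
Column 4 already has 3, which forces (1,4) = 2.
Cage a has sum 6, so (2,3) = 3.
Cage a has sum 6, so (2,4) = 1.
3 is placed in column 3, which forces (3,3) = 2.
3 is placed in row 4, which forces (4,3) = 4.
The 3 cells of cage b must have sum 8, leaving (1,1) = 3.
Row 1 now contains 2, which forces (1,2) = 4.
1 is placed in row 2, so (2,1) = 4.
Cage d needs two cells with sum 6, so (2,2) = 2.
Cage b needs sum 8, which forces (3,1) = 1.
Row 3 already has 2; hence (3,2) = 3.
Column 1 now contains 1, leaving (4,1) = 2.
Column 2 now contains 2, so (4,2) = 1.
The full grid is 3 4 1 2 / 4 2 3 1 / 1 3 2 4 / 2 1 4 3.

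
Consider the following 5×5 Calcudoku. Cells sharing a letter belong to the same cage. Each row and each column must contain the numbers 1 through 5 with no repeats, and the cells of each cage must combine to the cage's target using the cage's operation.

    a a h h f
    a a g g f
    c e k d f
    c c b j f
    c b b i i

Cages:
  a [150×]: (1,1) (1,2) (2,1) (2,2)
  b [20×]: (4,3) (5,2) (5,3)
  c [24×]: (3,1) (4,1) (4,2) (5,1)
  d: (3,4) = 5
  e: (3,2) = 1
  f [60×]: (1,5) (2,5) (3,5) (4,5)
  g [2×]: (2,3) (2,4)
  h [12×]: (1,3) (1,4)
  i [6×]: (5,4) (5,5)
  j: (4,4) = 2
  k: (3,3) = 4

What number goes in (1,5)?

Cage e is a single given cell, leaving (3,2) = 1.
Cage k is given, so (3,3) = 4.
D is a freebie, leaving (3,4) = 5.
5 is placed in row 3; hence (3,5) = 3.
J is a freebie, which forces (4,4) = 2.
Column 4 already has 2, leaving (5,4) = 3.
Column 5 now contains 3, which forces (5,5) = 2.
4 is placed in column 3; hence (1,3) = 3.
Column 4 already has 3, leaving (1,4) = 4.
Cage g's pair has product 2; hence (2,3) = 2.
Column 4 already has 2, leaving (2,4) = 1.
Row 3 now contains 3, leaving (3,1) = 2.
Cage b has product 20, leaving (5,2) = 4.
2 is placed in column 1; hence (1,1) = 5.
Cage a needs product 150, leaving (1,2) = 2.
Row 1 already has 5, leaving (1,5) = 1.
Cage a needs product 150, leaving (2,1) = 3.
Cage a has product 150; hence (2,2) = 5.
Row 2 already has 5; hence (2,5) = 4.
Cage c needs product 24, which forces (4,1) = 4.
Column 2 now contains 4, so (4,2) = 3.
Column 5 already has 4; hence (4,5) = 5.
Row 5 now contains 4, so (5,1) = 1.
1 is placed in row 5; hence (5,3) = 5.
Row 4 already has 5; hence (4,3) = 1.
The full grid is 5 2 3 4 1 / 3 5 2 1 4 / 2 1 4 5 3 / 4 3 1 2 5 / 1 4 5 3 2.

1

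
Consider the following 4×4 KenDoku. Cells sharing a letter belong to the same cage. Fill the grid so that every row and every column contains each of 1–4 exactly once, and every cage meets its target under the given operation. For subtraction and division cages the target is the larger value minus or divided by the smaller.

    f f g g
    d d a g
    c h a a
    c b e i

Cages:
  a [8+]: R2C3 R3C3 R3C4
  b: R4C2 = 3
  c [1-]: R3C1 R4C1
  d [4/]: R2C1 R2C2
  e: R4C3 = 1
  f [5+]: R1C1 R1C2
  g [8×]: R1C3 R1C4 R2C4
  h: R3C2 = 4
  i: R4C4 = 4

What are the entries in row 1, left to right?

H is a freebie, which forces R3C2 = 4.
Cage b is given; hence R4C2 = 3.
Cage e is given, which forces R4C3 = 1.
Cage i is given, leaving R4C4 = 4.
Cage g has product 8, which forces R1C3 = 4.
The two cells of cage d must have quotient 4, so R2C1 = 4.
Column 2 already has 4, leaving R2C2 = 1.
4 is placed in column 3, leaving R2C3 = 3.
1 is placed in row 2, leaving R2C4 = 2.
3 is placed in column 3, leaving R3C3 = 2.
Row 4 already has 4, which forces R4C1 = 2.
Row 1 now contains 4, which forces R1C1 = 3.
1 is placed in column 2, which forces R1C2 = 2.
Column 4 already has 2, which forces R1C4 = 1.
Column 1 now contains 3; hence R3C1 = 1.
The 3 cells of cage a must have sum 8, leaving R3C4 = 3.
The full grid is 3 2 4 1 / 4 1 3 2 / 1 4 2 3 / 2 3 1 4.

3 2 4 1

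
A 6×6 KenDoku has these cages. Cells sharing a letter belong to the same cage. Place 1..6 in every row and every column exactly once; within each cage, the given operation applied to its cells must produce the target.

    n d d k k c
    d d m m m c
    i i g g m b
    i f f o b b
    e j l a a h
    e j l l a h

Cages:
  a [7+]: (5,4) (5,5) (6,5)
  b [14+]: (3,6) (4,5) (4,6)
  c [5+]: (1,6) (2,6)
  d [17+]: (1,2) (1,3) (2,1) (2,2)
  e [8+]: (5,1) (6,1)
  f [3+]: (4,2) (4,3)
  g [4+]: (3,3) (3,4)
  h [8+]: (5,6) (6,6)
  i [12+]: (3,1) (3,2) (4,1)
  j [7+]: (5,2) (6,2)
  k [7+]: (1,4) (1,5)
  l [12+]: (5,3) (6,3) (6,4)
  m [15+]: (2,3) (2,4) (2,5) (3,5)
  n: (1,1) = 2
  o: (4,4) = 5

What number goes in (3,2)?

Cage n is a single given cell, which forces (1,1) = 2.
Cage o is given, leaving (4,4) = 5.
In column 1, 1 can only go at (2,1), so (2,1) = 1.
The only place for 5 in row 1 is (1,3).
Cage d needs sum 17; hence (1,2) = 6.
Cage d has sum 17, so (2,2) = 5.
The only place for 1 in row 1 is (1,6).
Cage c needs two cells with sum 5, so (2,6) = 4.
Column 6 already has 4, which forces (3,6) = 5.
Cage i has sum 12, which forces (3,2) = 2.
The 4 cells of cage m must have sum 15, so (3,5) = 4.
2 is placed in column 2, leaving (4,2) = 1.
Row 4 already has 1, leaving (4,3) = 2.
The two cells of cage k must have sum 7, so (1,4) = 4.
4 is placed in column 5, which forces (1,5) = 3.
4 is placed in row 3; hence (3,1) = 6.
Cage i has sum 12, leaving (4,1) = 4.
Column 5 now contains 3, which forces (4,5) = 6.
Row 4 already has 6, which forces (4,6) = 3.
Column 5 now contains 6, leaving (2,5) = 2.
Cage a needs sum 7, so (5,4) = 1.
The 3 cells of cage a must have sum 7; hence (5,5) = 5.
The 3 cells of cage a must have sum 7; hence (6,5) = 1.
Cage g's pair has sum 4, leaving (3,3) = 1.
Column 4 now contains 1, which forces (3,4) = 3.
Row 5 already has 5, so (5,1) = 3.
Row 5 now contains 3, which forces (5,2) = 4.
Row 5 now contains 4, leaving (5,3) = 6.
6 is placed in row 5, which forces (5,6) = 2.
Cage e needs two cells with sum 8, which forces (6,1) = 5.
4 is placed in column 2, leaving (6,2) = 3.
Column 3 already has 6, so (6,3) = 4.
Column 4 already has 3, so (6,4) = 2.
Column 6 now contains 2, which forces (6,6) = 6.
Column 3 already has 6; hence (2,3) = 3.
Column 4 already has 3; hence (2,4) = 6.
Filled in: 2 6 5 4 3 1 / 1 5 3 6 2 4 / 6 2 1 3 4 5 / 4 1 2 5 6 3 / 3 4 6 1 5 2 / 5 3 4 2 1 6.

2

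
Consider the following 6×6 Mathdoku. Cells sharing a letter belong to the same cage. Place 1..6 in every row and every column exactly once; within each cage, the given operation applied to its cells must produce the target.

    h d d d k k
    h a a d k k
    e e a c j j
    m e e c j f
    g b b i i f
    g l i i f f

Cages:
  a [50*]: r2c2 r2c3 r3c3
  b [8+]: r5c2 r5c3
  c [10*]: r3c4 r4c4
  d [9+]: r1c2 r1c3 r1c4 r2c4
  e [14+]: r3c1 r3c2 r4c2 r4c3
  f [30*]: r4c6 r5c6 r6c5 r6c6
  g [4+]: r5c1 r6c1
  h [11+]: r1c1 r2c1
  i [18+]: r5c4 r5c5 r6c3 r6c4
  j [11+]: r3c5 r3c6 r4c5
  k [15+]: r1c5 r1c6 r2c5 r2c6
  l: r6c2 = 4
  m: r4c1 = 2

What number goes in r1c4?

3

The 3 cells of cage a must have product 50, so r2c2 = 5.
Cage a needs product 50, which forces r2c3 = 2.
Cage a needs product 50, which forces r3c3 = 5.
Row 3 already has 5, so r3c4 = 2.
Cage m is a single given cell, so r4c1 = 2.
2 is placed in column 4, so r4c4 = 5.
Cage l is a single given cell, so r6c2 = 4.
The two cells of cage h must have sum 11; hence r1c1 = 5.
5 is placed in row 2, leaving r2c1 = 6.
The two cells of cage b must have sum 8, so r5c2 = 2.
The two cells of cage b must have sum 8; hence r5c3 = 6.
Column 3 already has 6, which forces r6c3 = 3.
Cage d needs sum 9, so r2c4 = 1.
Cage g needs two cells with sum 4, so r5c1 = 3.
Cage i has sum 18, which forces r5c4 = 4.
Cage i has sum 18, leaving r5c5 = 5.
5 is placed in row 5, so r5c6 = 1.
Row 6 already has 3, which forces r6c1 = 1.
Cage i needs sum 18, leaving r6c4 = 6.
1 is placed in row 6, so r6c5 = 2.
2 is placed in row 6, so r6c6 = 5.
Cage d has sum 9, which forces r1c2 = 1.
Cage d has sum 9, so r1c3 = 4.
Column 4 now contains 4, leaving r1c4 = 3.
Cage k needs sum 15, leaving r1c5 = 6.
The 4 cells of cage k must have sum 15, leaving r1c6 = 2.
1 is placed in column 1, leaving r3c1 = 4.
Row 3 already has 4, which forces r3c6 = 6.
Cage e needs sum 14, which forces r4c3 = 1.
Row 4 already has 1, which forces r4c5 = 4.
Cage f has product 30, leaving r4c6 = 3.
4 is placed in column 5, leaving r2c5 = 3.
Column 6 now contains 3, so r2c6 = 4.
6 is placed in row 3, leaving r3c2 = 3.
Cage j has sum 11, leaving r3c5 = 1.
3 is placed in row 4; hence r4c2 = 6.
Filled in: 5 1 4 3 6 2 / 6 5 2 1 3 4 / 4 3 5 2 1 6 / 2 6 1 5 4 3 / 3 2 6 4 5 1 / 1 4 3 6 2 5.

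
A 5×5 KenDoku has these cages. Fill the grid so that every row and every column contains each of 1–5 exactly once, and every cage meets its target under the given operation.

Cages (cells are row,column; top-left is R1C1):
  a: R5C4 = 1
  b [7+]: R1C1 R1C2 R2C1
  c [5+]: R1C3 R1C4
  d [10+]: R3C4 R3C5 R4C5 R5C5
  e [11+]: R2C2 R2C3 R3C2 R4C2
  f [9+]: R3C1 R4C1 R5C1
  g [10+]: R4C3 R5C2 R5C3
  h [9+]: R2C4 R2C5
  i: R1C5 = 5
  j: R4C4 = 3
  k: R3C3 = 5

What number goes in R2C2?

3

Cage i is given, which forces R1C5 = 5.
Column 5 already has 5; hence R2C5 = 4.
Cage k is a single given cell, leaving R3C3 = 5.
Cage j is a single given cell, which forces R4C4 = 3.
Cage a is a single given cell; hence R5C4 = 1.
Row 2 already has 4, leaving R2C4 = 5.
Cage d needs sum 10; hence R3C4 = 4.
The two cells of cage c must have sum 5, leaving R1C3 = 3.
4 is placed in column 4, which forces R1C4 = 2.
Cage b needs sum 7; hence R2C1 = 2.
2 is placed in row 2, leaving R2C3 = 1.
Column 3 already has 1, so R4C3 = 4.
Column 3 now contains 4, so R5C3 = 2.
2 is placed in row 5, which forces R5C5 = 3.
1 is placed in row 2, so R2C2 = 3.
The 3 cells of cage f must have sum 9, leaving R3C1 = 3.
Cage e needs sum 11, which forces R3C2 = 2.
Row 3 already has 2; hence R3C5 = 1.
The 3 cells of cage f must have sum 9, leaving R4C1 = 1.
4 is placed in row 4, leaving R4C2 = 5.
Column 5 already has 1, which forces R4C5 = 2.
The 3 cells of cage f must have sum 9, leaving R5C1 = 5.
Cage g has sum 10, leaving R5C2 = 4.
1 is placed in column 1, which forces R1C1 = 4.
Column 2 already has 4, leaving R1C2 = 1.
Completed grid: 4 1 3 2 5 / 2 3 1 5 4 / 3 2 5 4 1 / 1 5 4 3 2 / 5 4 2 1 3.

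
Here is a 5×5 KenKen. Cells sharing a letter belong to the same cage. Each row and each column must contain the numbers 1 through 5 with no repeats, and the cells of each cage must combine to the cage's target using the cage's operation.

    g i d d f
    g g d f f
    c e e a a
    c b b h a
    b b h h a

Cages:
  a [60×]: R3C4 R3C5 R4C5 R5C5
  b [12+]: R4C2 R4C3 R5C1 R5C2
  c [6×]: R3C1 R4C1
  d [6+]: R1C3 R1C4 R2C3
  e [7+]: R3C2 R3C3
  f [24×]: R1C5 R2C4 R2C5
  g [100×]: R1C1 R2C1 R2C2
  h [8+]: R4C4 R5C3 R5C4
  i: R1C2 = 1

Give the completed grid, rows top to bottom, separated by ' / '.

Cage g has product 100, which forces R1C1 = 5.
Cage i is given, leaving R1C2 = 1.
Cage g has product 100, so R2C1 = 4.
The 3 cells of cage g must have product 100; hence R2C2 = 5.
Cage f has product 24, which forces R1C5 = 4.
Cage d has sum 6; hence R2C3 = 1.
Row 3 needs a 1, and only R3C5 is open for it.
Cage a needs product 60; hence R3C4 = 4.
Cage e needs two cells with sum 7, leaving R3C2 = 2.
Cage e's pair has sum 7, leaving R3C3 = 5.
2 is placed in row 3, leaving R3C1 = 3.
Cage c's pair has product 6, leaving R4C1 = 2.
Column 1 now contains 2; hence R5C1 = 1.
Cage b has sum 12; hence R4C2 = 3.
Cage b has sum 12, so R4C3 = 4.
Row 4 already has 3; hence R4C4 = 1.
Row 4 already has 3, which forces R4C5 = 5.
The 4 cells of cage b must have sum 12, leaving R5C2 = 4.
5 is placed in column 5, leaving R5C5 = 3.
The 3 cells of cage f must have product 24, so R2C4 = 3.
Column 5 already has 3, which forces R2C5 = 2.
Row 5 already has 3; hence R5C3 = 2.
Cage h has sum 8, so R5C4 = 5.
2 is placed in column 3, leaving R1C3 = 3.
3 is placed in column 4, leaving R1C4 = 2.

5 1 3 2 4 / 4 5 1 3 2 / 3 2 5 4 1 / 2 3 4 1 5 / 1 4 2 5 3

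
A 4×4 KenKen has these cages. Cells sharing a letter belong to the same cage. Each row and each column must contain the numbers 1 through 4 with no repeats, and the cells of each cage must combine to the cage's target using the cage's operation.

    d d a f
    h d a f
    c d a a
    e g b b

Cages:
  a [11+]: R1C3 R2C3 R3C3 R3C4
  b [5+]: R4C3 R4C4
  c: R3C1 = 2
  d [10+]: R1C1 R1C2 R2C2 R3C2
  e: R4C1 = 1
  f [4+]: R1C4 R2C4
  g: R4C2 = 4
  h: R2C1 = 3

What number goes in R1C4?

Cage h is a single given cell; hence R2C1 = 3.
Row 2 already has 3, which forces R2C4 = 1.
C is a freebie, so R3C1 = 2.
Cage e is a single given cell, so R4C1 = 1.
G is a freebie, which forces R4C2 = 4.
Column 1 now contains 1; hence R1C1 = 4.
Column 4 already has 1, which forces R1C4 = 3.
4 is placed in column 2, which forces R2C2 = 2.
Row 2 already has 2, leaving R2C3 = 4.
Cage a has sum 11, so R3C3 = 1.
Column 4 already has 3, so R3C4 = 4.
Column 4 already has 3, which forces R4C4 = 2.
3 is placed in row 1; hence R1C2 = 1.
3 is placed in row 1, so R1C3 = 2.
Row 3 already has 1, which forces R3C2 = 3.
Row 4 now contains 2, leaving R4C3 = 3.
Filled in: 4 1 2 3 / 3 2 4 1 / 2 3 1 4 / 1 4 3 2.

3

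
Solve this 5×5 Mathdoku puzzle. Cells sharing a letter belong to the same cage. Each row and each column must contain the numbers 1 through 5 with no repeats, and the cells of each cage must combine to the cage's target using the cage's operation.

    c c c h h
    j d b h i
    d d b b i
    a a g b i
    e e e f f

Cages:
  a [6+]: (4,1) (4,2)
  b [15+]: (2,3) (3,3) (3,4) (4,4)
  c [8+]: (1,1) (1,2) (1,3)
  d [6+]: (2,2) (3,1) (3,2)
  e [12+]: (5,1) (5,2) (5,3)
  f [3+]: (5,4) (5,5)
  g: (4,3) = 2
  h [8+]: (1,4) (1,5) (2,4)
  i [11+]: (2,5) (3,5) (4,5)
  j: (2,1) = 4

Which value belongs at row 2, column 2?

2

J is a freebie, so (2,1) = 4.
Cage g is a single given cell; hence (4,3) = 2.
Row 4 needs a 3, and only (4,4) is open for it.
Row 4 needs a 4, and only (4,5) is open for it.
The only place for 1 in column 3 is (1,3).
Column 5 needs a 1, and only (5,5) is open for it.
Row 5 already has 1, leaving (5,4) = 2.
Column 4 now contains 2; hence (2,4) = 1.
The only place for 3 in column 5 is (1,5).
Cage h needs sum 8, leaving (1,4) = 4.
Column 4 now contains 4; hence (3,4) = 5.
Row 3 now contains 5, so (3,5) = 2.
Cage d needs sum 6, leaving (2,2) = 2.
Cage b needs sum 15, leaving (2,3) = 3.
Column 5 now contains 2, leaving (2,5) = 5.
Cage b needs sum 15; hence (3,3) = 4.
4 is placed in column 3, leaving (5,3) = 5.
Cage c needs sum 8, leaving (1,1) = 2.
2 is placed in column 2, so (1,2) = 5.
Column 2 now contains 5; hence (4,2) = 1.
Row 5 already has 5, so (5,1) = 3.
Cage e needs sum 12; hence (5,2) = 4.
Column 1 already has 3, so (3,1) = 1.
Column 2 already has 1, leaving (3,2) = 3.
1 is placed in row 4, which forces (4,1) = 5.
Completed grid: 2 5 1 4 3 / 4 2 3 1 5 / 1 3 4 5 2 / 5 1 2 3 4 / 3 4 5 2 1.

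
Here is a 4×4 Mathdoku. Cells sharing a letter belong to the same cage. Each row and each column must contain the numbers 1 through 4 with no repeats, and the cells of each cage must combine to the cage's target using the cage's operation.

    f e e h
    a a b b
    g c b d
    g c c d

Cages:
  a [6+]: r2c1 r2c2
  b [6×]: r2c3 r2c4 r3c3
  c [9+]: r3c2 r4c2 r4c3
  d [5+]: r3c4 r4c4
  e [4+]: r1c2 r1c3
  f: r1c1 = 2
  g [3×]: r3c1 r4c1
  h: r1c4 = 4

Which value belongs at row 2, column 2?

Cage f is a single given cell, so r1c1 = 2.
Cage h is a single given cell; hence r1c4 = 4.
Column 1 already has 2, which forces r2c1 = 4.
Row 2 already has 4, so r2c2 = 2.
Cage b needs product 6, which forces r3c3 = 2.
Row 3 already has 2; hence r3c4 = 3.
2 is placed in column 3, so r4c3 = 4.
3 is placed in column 4, which forces r4c4 = 2.
Cage b has product 6, leaving r2c3 = 3.
3 is placed in column 4, so r2c4 = 1.
Row 3 already has 3, which forces r3c1 = 1.
Row 3 already has 3, which forces r3c2 = 4.
The two cells of cage g must have product 3, which forces r4c1 = 3.
The 3 cells of cage c must have sum 9, which forces r4c2 = 1.
Column 2 already has 1, leaving r1c2 = 3.
3 is placed in column 3, which forces r1c3 = 1.
The full grid is 2 3 1 4 / 4 2 3 1 / 1 4 2 3 / 3 1 4 2.

2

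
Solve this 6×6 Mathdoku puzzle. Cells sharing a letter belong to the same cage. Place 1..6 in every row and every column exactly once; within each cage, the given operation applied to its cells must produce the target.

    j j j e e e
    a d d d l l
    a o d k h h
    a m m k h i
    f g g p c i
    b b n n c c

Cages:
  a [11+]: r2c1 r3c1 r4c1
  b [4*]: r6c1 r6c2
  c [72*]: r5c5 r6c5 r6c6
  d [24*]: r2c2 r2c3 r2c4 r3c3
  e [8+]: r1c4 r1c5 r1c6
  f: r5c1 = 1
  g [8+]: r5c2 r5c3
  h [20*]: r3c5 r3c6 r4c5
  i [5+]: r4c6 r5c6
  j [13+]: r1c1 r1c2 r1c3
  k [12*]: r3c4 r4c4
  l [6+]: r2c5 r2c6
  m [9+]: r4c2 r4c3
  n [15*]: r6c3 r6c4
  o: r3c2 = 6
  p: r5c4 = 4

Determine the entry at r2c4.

3

Cage o is a single given cell, which forces r3c2 = 6.
Cage f is given, which forces r5c1 = 1.
Cage p is a single given cell, leaving r5c4 = 4.
Column 1 already has 1, leaving r6c1 = 4.
Row 6 now contains 4; hence r6c2 = 1.
Cage k needs two cells with product 12; hence r3c4 = 2.
Cage k needs two cells with product 12, which forces r4c4 = 6.
Cage c has product 72, so r5c5 = 6.
The 3 cells of cage c must have product 72, so r6c5 = 2.
The 3 cells of cage c must have product 72; hence r6c6 = 6.
The 3 cells of cage a must have sum 11, leaving r2c1 = 6.
2 is placed in row 3, leaving r3c1 = 3.
The 3 cells of cage a must have sum 11, which forces r4c1 = 2.
Row 4 now contains 2; hence r4c6 = 3.
3 is placed in column 6, which forces r5c6 = 2.
Column 1 already has 2, leaving r1c1 = 5.
Cage j needs sum 13, which forces r1c2 = 2.
The 3 cells of cage j must have sum 13, so r1c3 = 6.
The 4 cells of cage d must have product 24, leaving r2c3 = 2.
Row 2 needs a 4, and only r2c2 is open for it.
Cage d needs product 24, so r2c4 = 3.
Cage d has product 24, which forces r3c3 = 1.
Column 2 already has 4, which forces r4c2 = 5.
The two cells of cage m must have sum 9, which forces r4c3 = 4.
4 is placed in row 4, leaving r4c5 = 1.
5 is placed in column 2, leaving r5c2 = 3.
Row 5 already has 3, so r5c3 = 5.
Column 3 now contains 5; hence r6c3 = 3.
3 is placed in column 4, so r6c4 = 5.
3 is placed in column 4, leaving r1c4 = 1.
Cage e has sum 8, which forces r1c5 = 3.
The 3 cells of cage e must have sum 8; hence r1c6 = 4.
Column 5 already has 1, so r2c5 = 5.
Cage l's pair has sum 6; hence r2c6 = 1.
5 is placed in column 5, so r3c5 = 4.
Column 6 already has 4, leaving r3c6 = 5.
Filled in: 5 2 6 1 3 4 / 6 4 2 3 5 1 / 3 6 1 2 4 5 / 2 5 4 6 1 3 / 1 3 5 4 6 2 / 4 1 3 5 2 6.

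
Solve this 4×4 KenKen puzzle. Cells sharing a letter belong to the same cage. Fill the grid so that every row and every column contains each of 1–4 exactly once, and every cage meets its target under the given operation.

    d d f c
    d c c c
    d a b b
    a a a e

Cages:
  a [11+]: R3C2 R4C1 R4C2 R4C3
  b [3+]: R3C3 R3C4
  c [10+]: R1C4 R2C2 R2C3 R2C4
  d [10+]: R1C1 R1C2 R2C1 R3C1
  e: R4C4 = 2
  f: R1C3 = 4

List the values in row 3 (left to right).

4 3 2 1

Cage f is a single given cell, leaving R1C3 = 4.
E is a freebie, which forces R4C4 = 2.
The 4 cells of cage a must have sum 11; hence R3C2 = 3.
Cage b's pair has sum 3, so R3C3 = 2.
Column 4 already has 2, leaving R3C4 = 1.
1 is placed in column 4, so R1C4 = 3.
The 4 cells of cage c must have sum 10, which forces R2C2 = 2.
Cage c needs sum 10, so R2C3 = 1.
The 4 cells of cage c must have sum 10; hence R2C4 = 4.
Row 3 already has 1; hence R3C1 = 4.
1 is placed in column 3, which forces R4C3 = 3.
Cage d has sum 10, so R1C1 = 2.
Column 2 now contains 2, leaving R1C2 = 1.
1 is placed in row 2; hence R2C1 = 3.
Row 4 now contains 3, which forces R4C1 = 1.
The 4 cells of cage a must have sum 11, so R4C2 = 4.
Filled in: 2 1 4 3 / 3 2 1 4 / 4 3 2 1 / 1 4 3 2.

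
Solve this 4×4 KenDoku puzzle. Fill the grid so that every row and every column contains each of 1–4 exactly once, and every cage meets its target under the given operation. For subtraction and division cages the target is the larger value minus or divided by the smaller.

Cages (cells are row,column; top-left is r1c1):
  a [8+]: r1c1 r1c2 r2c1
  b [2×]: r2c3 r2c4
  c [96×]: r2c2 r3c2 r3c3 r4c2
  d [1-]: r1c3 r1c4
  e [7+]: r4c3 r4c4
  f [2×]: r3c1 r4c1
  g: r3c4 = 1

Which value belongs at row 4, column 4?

Cage c needs product 96; hence r3c3 = 4.
G is a freebie, which forces r3c4 = 1.
Column 3 now contains 4; hence r4c3 = 3.
Row 4 now contains 3, so r4c4 = 4.
Cage c needs product 96; hence r2c2 = 4.
Cage b needs two cells with product 2; hence r2c3 = 1.
1 is placed in column 4, leaving r2c4 = 2.
Row 3 already has 1, which forces r3c1 = 2.
The 4 cells of cage c must have product 96, leaving r3c2 = 3.
Cage f's pair has product 2; hence r4c1 = 1.
4 is placed in row 4, leaving r4c2 = 2.
Cage a has sum 8, which forces r1c1 = 4.
Column 2 now contains 2, which forces r1c2 = 1.
Column 3 already has 1; hence r1c3 = 2.
Column 4 already has 2; hence r1c4 = 3.
Row 2 now contains 2, so r2c1 = 3.
The full grid is 4 1 2 3 / 3 4 1 2 / 2 3 4 1 / 1 2 3 4.

4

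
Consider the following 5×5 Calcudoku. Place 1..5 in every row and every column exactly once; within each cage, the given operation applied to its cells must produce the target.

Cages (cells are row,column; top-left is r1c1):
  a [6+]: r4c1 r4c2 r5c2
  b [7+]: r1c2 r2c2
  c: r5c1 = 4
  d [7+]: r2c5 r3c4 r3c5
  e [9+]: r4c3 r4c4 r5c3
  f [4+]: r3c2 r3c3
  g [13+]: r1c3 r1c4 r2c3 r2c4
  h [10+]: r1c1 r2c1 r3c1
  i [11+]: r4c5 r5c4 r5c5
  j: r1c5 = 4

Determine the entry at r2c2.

2

Cage j is a single given cell; hence r1c5 = 4.
Cage c is a single given cell; hence r5c1 = 4.
The only place for 4 in row 3 is r3c4.
The only place for 5 in row 3 is r3c1.
The only place for 2 in row 3 is r3c5.
2 is placed in column 5, so r2c5 = 1.
1 is placed in column 5, which forces r5c5 = 5.
Column 5 now contains 5; hence r4c5 = 3.
Row 5 already has 5, which forces r5c4 = 3.
Cage a needs sum 6, leaving r4c1 = 1.
Cage a needs sum 6, so r4c2 = 4.
Cage e needs sum 9, leaving r4c3 = 5.
Cage e needs sum 9, so r4c4 = 2.
Cage a needs sum 6, so r5c2 = 1.
Cage e needs sum 9; hence r5c3 = 2.
Cage g has sum 13, which forces r1c3 = 3.
Cage g needs sum 13, which forces r1c4 = 1.
Column 3 already has 2, leaving r2c3 = 4.
Column 4 already has 2; hence r2c4 = 5.
Column 2 now contains 1; hence r3c2 = 3.
The two cells of cage f must have sum 4, leaving r3c3 = 1.
Row 1 already has 3; hence r1c1 = 2.
Cage b's pair has sum 7, which forces r1c2 = 5.
Cage h has sum 10; hence r2c1 = 3.
5 is placed in row 2, which forces r2c2 = 2.
Filled in: 2 5 3 1 4 / 3 2 4 5 1 / 5 3 1 4 2 / 1 4 5 2 3 / 4 1 2 3 5.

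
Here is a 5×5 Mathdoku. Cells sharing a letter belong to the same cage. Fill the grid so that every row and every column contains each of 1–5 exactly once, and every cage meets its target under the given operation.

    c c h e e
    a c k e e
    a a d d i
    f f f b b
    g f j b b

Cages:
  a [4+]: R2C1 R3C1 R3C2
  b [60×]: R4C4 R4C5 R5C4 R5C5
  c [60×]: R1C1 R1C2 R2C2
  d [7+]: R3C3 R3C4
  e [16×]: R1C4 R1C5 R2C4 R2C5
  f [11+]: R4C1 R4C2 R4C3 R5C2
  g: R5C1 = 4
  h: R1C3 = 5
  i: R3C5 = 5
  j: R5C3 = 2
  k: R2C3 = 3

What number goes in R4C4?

4

Cage h is given, so R1C3 = 5.
The 3 cells of cage a must have sum 4; hence R2C1 = 1.
Cage k is given, leaving R2C3 = 3.
Cage a needs sum 4, leaving R3C1 = 2.
Cage a has sum 4; hence R3C2 = 1.
2 is placed in row 3; hence R3C3 = 4.
I is a freebie, so R3C5 = 5.
Cage g is given, which forces R5C1 = 4.
J is a freebie; hence R5C3 = 2.
4 is placed in column 1, which forces R1C1 = 3.
The 3 cells of cage c must have product 60; hence R1C2 = 4.
Cage c has product 60, which forces R2C2 = 5.
5 is placed in row 3, leaving R3C4 = 3.
Column 1 already has 3, leaving R4C1 = 5.
4 is placed in column 2, which forces R4C2 = 2.
Column 3 now contains 2, leaving R4C3 = 1.
Row 4 already has 1, leaving R4C4 = 4.
Row 4 already has 4, which forces R4C5 = 3.
Column 2 already has 5, leaving R5C2 = 3.
Column 5 now contains 3; hence R5C5 = 1.
Cage e needs product 16; hence R1C4 = 1.
1 is placed in column 5, leaving R1C5 = 2.
4 is placed in column 4, leaving R2C4 = 2.
Cage e needs product 16; hence R2C5 = 4.
Row 5 now contains 1, which forces R5C4 = 5.
Completed grid: 3 4 5 1 2 / 1 5 3 2 4 / 2 1 4 3 5 / 5 2 1 4 3 / 4 3 2 5 1.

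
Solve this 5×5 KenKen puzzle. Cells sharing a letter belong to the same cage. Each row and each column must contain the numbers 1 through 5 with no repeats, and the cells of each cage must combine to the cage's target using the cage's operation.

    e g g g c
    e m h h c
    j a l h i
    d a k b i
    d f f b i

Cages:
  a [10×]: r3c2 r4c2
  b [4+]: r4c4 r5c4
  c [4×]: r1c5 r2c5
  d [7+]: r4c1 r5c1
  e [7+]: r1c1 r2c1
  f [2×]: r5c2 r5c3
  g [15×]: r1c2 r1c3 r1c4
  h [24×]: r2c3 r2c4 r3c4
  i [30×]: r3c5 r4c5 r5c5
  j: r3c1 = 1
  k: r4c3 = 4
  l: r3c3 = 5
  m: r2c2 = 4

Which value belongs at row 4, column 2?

Cage m is a single given cell; hence r2c2 = 4.
Row 2 now contains 4, so r2c5 = 1.
J is a freebie, which forces r3c1 = 1.
Cage l is given, which forces r3c3 = 5.
K is a freebie, so r4c3 = 4.
1 is placed in column 5, leaving r1c5 = 4.
5 is placed in row 3, leaving r3c2 = 2.
The 3 cells of cage h must have product 24, leaving r3c4 = 4.
Row 3 now contains 2, so r3c5 = 3.
Cage a's pair has product 10, so r4c2 = 5.
Row 4 now contains 5, which forces r4c5 = 2.
Column 2 now contains 2, so r5c2 = 1.
Row 5 now contains 1, so r5c3 = 2.
Row 5 now contains 1; hence r5c4 = 3.
Column 5 now contains 2, so r5c5 = 5.
Column 2 already has 1, so r1c2 = 3.
Cage g needs product 15, so r1c3 = 1.
The 3 cells of cage g must have product 15, which forces r1c4 = 5.
Column 3 now contains 2, leaving r2c3 = 3.
Column 4 already has 3, so r2c4 = 2.
2 is placed in row 4; hence r4c1 = 3.
Column 4 already has 3, so r4c4 = 1.
Row 5 already has 5, which forces r5c1 = 4.
5 is placed in row 1, leaving r1c1 = 2.
2 is placed in row 2, which forces r2c1 = 5.
Completed grid: 2 3 1 5 4 / 5 4 3 2 1 / 1 2 5 4 3 / 3 5 4 1 2 / 4 1 2 3 5.

5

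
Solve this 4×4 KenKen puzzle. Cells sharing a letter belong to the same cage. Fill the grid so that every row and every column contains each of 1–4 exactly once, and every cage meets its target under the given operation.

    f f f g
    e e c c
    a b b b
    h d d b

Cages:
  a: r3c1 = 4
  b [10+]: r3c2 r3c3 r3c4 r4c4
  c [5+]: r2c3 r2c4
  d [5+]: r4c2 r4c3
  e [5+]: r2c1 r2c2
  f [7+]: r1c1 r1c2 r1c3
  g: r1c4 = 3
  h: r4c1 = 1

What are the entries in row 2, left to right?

G is a freebie, which forces r1c4 = 3.
Cage a is a single given cell, so r3c1 = 4.
Cage h is given, so r4c1 = 1.
Column 1 already has 1, which forces r1c1 = 2.
Column 1 now contains 2, so r2c1 = 3.
Row 2 already has 3, so r2c2 = 2.
Column 2 now contains 2, leaving r4c2 = 3.
Row 4 already has 3; hence r4c3 = 2.
Cage b has sum 10, which forces r4c4 = 4.
The two cells of cage c must have sum 5; hence r2c3 = 4.
Column 4 now contains 4, which forces r2c4 = 1.
3 is placed in column 2, which forces r3c2 = 1.
Cage b has sum 10, which forces r3c3 = 3.
Cage b needs sum 10, leaving r3c4 = 2.
Column 2 now contains 1; hence r1c2 = 4.
Column 3 already has 4, leaving r1c3 = 1.
Filled in: 2 4 1 3 / 3 2 4 1 / 4 1 3 2 / 1 3 2 4.

3 2 4 1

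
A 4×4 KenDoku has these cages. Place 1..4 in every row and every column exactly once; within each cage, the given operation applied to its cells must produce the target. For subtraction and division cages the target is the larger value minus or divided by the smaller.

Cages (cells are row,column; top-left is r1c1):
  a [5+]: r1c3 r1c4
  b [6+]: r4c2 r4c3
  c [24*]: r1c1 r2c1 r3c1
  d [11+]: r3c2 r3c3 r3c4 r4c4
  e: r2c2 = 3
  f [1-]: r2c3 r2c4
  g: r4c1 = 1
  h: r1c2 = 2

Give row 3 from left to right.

2 1 3 4

Cage h is given, so r1c2 = 2.
Cage e is a single given cell, leaving r2c2 = 3.
G is a freebie; hence r4c1 = 1.
Column 2 already has 2, so r4c2 = 4.
Row 4 already has 4, leaving r4c3 = 2.
2 is placed in row 4, so r4c4 = 3.
Cage f needs two cells with difference 1, which forces r2c3 = 1.
The two cells of cage f must have difference 1, which forces r2c4 = 2.
Column 2 already has 4, so r3c2 = 1.
Cage d needs sum 11; hence r3c3 = 3.
The 4 cells of cage d must have sum 11, leaving r3c4 = 4.
Cage c needs product 24, which forces r1c1 = 3.
Column 3 now contains 1; hence r1c3 = 4.
Column 4 now contains 4; hence r1c4 = 1.
Row 2 now contains 2, which forces r2c1 = 4.
Row 3 now contains 4, which forces r3c1 = 2.
Filled in: 3 2 4 1 / 4 3 1 2 / 2 1 3 4 / 1 4 2 3.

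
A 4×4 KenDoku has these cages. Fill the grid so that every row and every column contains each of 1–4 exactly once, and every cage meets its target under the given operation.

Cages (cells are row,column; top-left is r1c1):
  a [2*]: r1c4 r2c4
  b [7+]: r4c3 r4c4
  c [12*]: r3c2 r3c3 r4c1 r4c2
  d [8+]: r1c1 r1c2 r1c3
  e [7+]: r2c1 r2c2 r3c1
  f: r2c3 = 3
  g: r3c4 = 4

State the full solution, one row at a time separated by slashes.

Cage f is given, which forces r2c3 = 3.
Cage g is a single given cell; hence r3c4 = 4.
3 is placed in column 3, so r4c3 = 4.
Column 4 now contains 4; hence r4c4 = 3.
Column 3 now contains 4, so r1c3 = 1.
Row 1 now contains 1, leaving r1c4 = 2.
2 is placed in column 4, which forces r2c4 = 1.
The 4 cells of cage c must have product 12, so r3c2 = 3.
Cage c has product 12; hence r3c3 = 2.
Cage d has sum 8, leaving r1c1 = 3.
Column 2 already has 3, which forces r1c2 = 4.
Column 2 already has 4, so r2c2 = 2.
2 is placed in row 3; hence r3c1 = 1.
Column 1 now contains 1, leaving r4c1 = 2.
Column 2 now contains 2; hence r4c2 = 1.
Row 2 already has 2, which forces r2c1 = 4.

3 4 1 2 / 4 2 3 1 / 1 3 2 4 / 2 1 4 3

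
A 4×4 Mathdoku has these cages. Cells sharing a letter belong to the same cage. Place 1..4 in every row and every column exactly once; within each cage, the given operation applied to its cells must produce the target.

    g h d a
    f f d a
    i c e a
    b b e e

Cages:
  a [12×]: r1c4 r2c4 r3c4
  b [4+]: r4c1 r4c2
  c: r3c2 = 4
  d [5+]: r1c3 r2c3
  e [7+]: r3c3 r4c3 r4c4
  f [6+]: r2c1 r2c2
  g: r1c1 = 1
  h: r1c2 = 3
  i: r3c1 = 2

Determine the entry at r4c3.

4

Cage g is a single given cell, so r1c1 = 1.
Cage h is a single given cell; hence r1c2 = 3.
Row 1 now contains 3; hence r1c4 = 4.
Cage i is given; hence r3c1 = 2.
C is a freebie, leaving r3c2 = 4.
1 is placed in column 1, leaving r4c1 = 3.
Column 2 already has 3, which forces r4c2 = 1.
Row 4 already has 1; hence r4c4 = 2.
Row 1 already has 4; hence r1c3 = 2.
Column 1 now contains 2, which forces r2c1 = 4.
Column 2 now contains 4, so r2c2 = 2.
Cage d's pair has sum 5; hence r2c3 = 3.
Row 2 now contains 3; hence r2c4 = 1.
The 3 cells of cage e must have sum 7, so r3c3 = 1.
Column 4 already has 1, leaving r3c4 = 3.
Row 4 already has 2, so r4c3 = 4.
Filled in: 1 3 2 4 / 4 2 3 1 / 2 4 1 3 / 3 1 4 2.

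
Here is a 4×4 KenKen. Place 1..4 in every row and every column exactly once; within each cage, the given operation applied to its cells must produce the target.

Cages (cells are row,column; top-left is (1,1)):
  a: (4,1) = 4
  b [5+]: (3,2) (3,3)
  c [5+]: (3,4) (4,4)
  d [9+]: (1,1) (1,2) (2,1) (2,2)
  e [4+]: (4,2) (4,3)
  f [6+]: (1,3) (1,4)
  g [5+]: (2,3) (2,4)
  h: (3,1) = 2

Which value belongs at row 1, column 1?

Cage h is a single given cell, leaving (3,1) = 2.
Cage a is given, leaving (4,1) = 4.
Row 3 needs a 3, and only (3,4) is open for it.
Cage c needs two cells with sum 5, leaving (4,4) = 2.
Cage f needs two cells with sum 6; hence (1,3) = 2.
Column 4 now contains 2, which forces (1,4) = 4.
Column 4 already has 4; hence (2,4) = 1.
Cage d needs sum 9; hence (1,1) = 1.
The 4 cells of cage d must have sum 9, leaving (1,2) = 3.
1 is placed in row 2, leaving (2,1) = 3.
Cage d needs sum 9; hence (2,2) = 2.
1 is placed in row 2, so (2,3) = 4.
4 is placed in column 3, so (3,3) = 1.
Column 2 already has 3, which forces (4,2) = 1.
Column 3 already has 1; hence (4,3) = 3.
Row 3 now contains 1, which forces (3,2) = 4.
Completed grid: 1 3 2 4 / 3 2 4 1 / 2 4 1 3 / 4 1 3 2.

1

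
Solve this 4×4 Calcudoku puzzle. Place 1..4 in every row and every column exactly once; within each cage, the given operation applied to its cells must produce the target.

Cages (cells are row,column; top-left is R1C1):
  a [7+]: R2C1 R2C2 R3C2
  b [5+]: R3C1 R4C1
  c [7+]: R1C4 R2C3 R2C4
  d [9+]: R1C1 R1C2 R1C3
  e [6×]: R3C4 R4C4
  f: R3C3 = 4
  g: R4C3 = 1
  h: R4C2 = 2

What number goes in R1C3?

3

Cage f is given; hence R3C3 = 4.
Cage h is a single given cell; hence R4C2 = 2.
G is a freebie; hence R4C3 = 1.
2 is placed in row 4, leaving R4C4 = 3.
Cage c needs sum 7; hence R2C3 = 2.
The two cells of cage b must have sum 5; hence R3C1 = 1.
Row 3 now contains 1, so R3C2 = 3.
Column 4 now contains 3, which forces R3C4 = 2.
3 is placed in row 4; hence R4C1 = 4.
Cage d has sum 9, which forces R1C1 = 2.
Column 2 now contains 3, so R1C2 = 4.
2 is placed in column 3; hence R1C3 = 3.
4 is placed in row 1, so R1C4 = 1.
2 is placed in row 2, leaving R2C1 = 3.
Cage a needs sum 7, leaving R2C2 = 1.
1 is placed in column 4, so R2C4 = 4.
The full grid is 2 4 3 1 / 3 1 2 4 / 1 3 4 2 / 4 2 1 3.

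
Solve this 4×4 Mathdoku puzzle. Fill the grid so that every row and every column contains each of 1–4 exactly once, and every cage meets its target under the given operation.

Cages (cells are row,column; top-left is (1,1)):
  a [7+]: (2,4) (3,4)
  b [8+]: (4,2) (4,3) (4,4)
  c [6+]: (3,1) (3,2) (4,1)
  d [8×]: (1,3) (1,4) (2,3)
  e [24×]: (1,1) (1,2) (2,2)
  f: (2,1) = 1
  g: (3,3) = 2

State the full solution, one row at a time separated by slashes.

F is a freebie, which forces (2,1) = 1.
G is a freebie, leaving (3,3) = 2.
Cage d needs product 8, which forces (1,3) = 1.
Cage d has product 8, leaving (1,4) = 2.
Column 3 now contains 2, which forces (2,3) = 4.
Row 2 now contains 4, so (2,4) = 3.
Cage c has sum 6; hence (3,1) = 3.
Cage c has sum 6, leaving (3,2) = 1.
Column 4 now contains 3, leaving (3,4) = 4.
Cage c has sum 6, which forces (4,1) = 2.
Column 3 now contains 4, so (4,3) = 3.
4 is placed in column 4; hence (4,4) = 1.
Column 1 already has 3, leaving (1,1) = 4.
The 3 cells of cage e must have product 24, so (1,2) = 3.
3 is placed in row 2, which forces (2,2) = 2.
Row 4 already has 3, which forces (4,2) = 4.

4 3 1 2 / 1 2 4 3 / 3 1 2 4 / 2 4 3 1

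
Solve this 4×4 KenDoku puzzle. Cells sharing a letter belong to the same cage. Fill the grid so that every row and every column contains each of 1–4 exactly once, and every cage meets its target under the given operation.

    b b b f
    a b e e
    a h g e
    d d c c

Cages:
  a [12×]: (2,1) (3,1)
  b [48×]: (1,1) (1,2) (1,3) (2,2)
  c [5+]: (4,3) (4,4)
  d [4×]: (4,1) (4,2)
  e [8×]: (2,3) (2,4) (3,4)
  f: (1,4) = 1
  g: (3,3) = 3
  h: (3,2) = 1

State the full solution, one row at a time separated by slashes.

2 3 4 1 / 3 2 1 4 / 4 1 3 2 / 1 4 2 3

Cage f is given; hence (1,4) = 1.
Cage h is given, leaving (3,2) = 1.
Cage g is a single given cell; hence (3,3) = 3.
1 is placed in column 2, which forces (4,2) = 4.
Column 2 now contains 4, leaving (1,2) = 3.
Cage a's pair has product 12, leaving (2,1) = 3.
Column 2 now contains 4, leaving (2,2) = 2.
Cage e has product 8, so (2,3) = 1.
2 is placed in row 2, so (2,4) = 4.
3 is placed in row 3, which forces (3,1) = 4.
Column 4 now contains 4, so (3,4) = 2.
Row 4 already has 4, so (4,1) = 1.
Cage c's pair has sum 5, which forces (4,3) = 2.
Cage c's pair has sum 5, which forces (4,4) = 3.
Column 1 now contains 4, so (1,1) = 2.
Column 3 already has 2, leaving (1,3) = 4.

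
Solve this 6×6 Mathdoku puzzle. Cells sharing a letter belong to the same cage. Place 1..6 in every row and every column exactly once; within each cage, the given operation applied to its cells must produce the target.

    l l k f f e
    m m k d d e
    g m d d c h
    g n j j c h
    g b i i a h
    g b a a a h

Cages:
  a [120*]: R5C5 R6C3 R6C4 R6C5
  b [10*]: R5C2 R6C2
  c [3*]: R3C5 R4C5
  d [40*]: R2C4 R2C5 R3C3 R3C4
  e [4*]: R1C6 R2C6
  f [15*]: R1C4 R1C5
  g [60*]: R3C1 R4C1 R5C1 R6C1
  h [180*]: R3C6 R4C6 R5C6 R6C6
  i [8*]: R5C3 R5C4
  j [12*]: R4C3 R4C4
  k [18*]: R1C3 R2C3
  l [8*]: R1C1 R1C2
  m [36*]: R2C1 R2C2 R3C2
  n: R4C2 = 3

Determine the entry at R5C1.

1

Cage n is a single given cell, so R4C2 = 3.
Row 4 already has 3, leaving R4C5 = 1.
Column 5 now contains 1; hence R3C5 = 3.
Cage f's pair has product 15, leaving R1C4 = 3.
Column 5 already has 3, which forces R1C5 = 5.
Row 1 now contains 3, so R1C3 = 6.
Cage k needs two cells with product 18, so R2C3 = 3.
Column 3 already has 6, leaving R4C3 = 2.
2 is placed in row 4, leaving R4C4 = 6.
6 is placed in row 4; hence R4C6 = 5.
Column 3 already has 2, so R5C3 = 4.
4 is placed in row 5; hence R5C4 = 2.
2 is placed in row 5, leaving R5C5 = 6.
6 is placed in row 5, leaving R5C6 = 3.
Row 2 already has 3, leaving R2C1 = 6.
Cage m needs product 36; hence R2C2 = 1.
The 4 cells of cage d must have product 40, so R2C5 = 2.
Row 2 now contains 1, which forces R2C6 = 4.
The 3 cells of cage m must have product 36, so R3C2 = 6.
Row 3 already has 6, which forces R3C6 = 2.
5 is placed in row 4, leaving R4C1 = 4.
2 is placed in row 5; hence R5C2 = 5.
Cage g needs product 60; hence R6C1 = 3.
Cage b needs two cells with product 10, leaving R6C2 = 2.
Cage a has product 120, which forces R6C5 = 4.
Column 6 already has 2, leaving R6C6 = 6.
Column 1 already has 4, which forces R1C1 = 2.
2 is placed in column 2, which forces R1C2 = 4.
4 is placed in column 6, leaving R1C6 = 1.
Row 2 already has 4, which forces R2C4 = 5.
The 4 cells of cage g must have product 60; hence R3C1 = 5.
Cage d needs product 40, leaving R3C3 = 1.
The 4 cells of cage d must have product 40, leaving R3C4 = 4.
5 is placed in row 5; hence R5C1 = 1.
1 is placed in column 3; hence R6C3 = 5.
5 is placed in column 4, leaving R6C4 = 1.
Filled in: 2 4 6 3 5 1 / 6 1 3 5 2 4 / 5 6 1 4 3 2 / 4 3 2 6 1 5 / 1 5 4 2 6 3 / 3 2 5 1 4 6.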